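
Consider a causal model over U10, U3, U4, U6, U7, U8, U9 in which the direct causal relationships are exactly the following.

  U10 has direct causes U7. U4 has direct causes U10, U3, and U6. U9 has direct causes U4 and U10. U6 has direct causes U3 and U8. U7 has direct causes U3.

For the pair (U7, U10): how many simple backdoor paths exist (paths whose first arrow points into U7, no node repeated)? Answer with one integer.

A backdoor path from U7 to U10 is any simple undirected path whose first edge points into U7 (i.e. leaves U7 via a parent).
Parents of U7: {U3}.
Enumerating:
  P1: U7 <- U3 -> U6 -> U4 <- U10
  P2: U7 <- U3 -> U6 -> U4 -> U9 <- U10
  P3: U7 <- U3 -> U4 <- U10
  P4: U7 <- U3 -> U4 -> U9 <- U10
That exhausts the simple backdoor paths. Count: 4.

4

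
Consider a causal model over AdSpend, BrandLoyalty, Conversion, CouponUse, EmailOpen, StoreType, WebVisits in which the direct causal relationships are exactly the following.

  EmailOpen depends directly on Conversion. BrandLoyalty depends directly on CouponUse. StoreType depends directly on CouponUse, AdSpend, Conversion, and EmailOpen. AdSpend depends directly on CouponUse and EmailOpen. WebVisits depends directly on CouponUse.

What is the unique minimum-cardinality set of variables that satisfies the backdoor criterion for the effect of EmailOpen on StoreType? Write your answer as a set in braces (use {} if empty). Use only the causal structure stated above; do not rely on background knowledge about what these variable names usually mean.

Variables eligible for adjustment (non-descendants of EmailOpen, excluding EmailOpen and StoreType): {BrandLoyalty, Conversion, CouponUse, WebVisits}.
Backdoor paths from EmailOpen to StoreType:
  P1: EmailOpen <- Conversion -> StoreType
The empty set is not sufficient: P1 (EmailOpen <- Conversion -> StoreType) has no collider blocking it and no conditioned non-collider, so it is open.
Try {Conversion}:
  P1: blocked at fork node Conversion ∈ conditioning set.
{Conversion} contains no descendant of EmailOpen and blocks every backdoor path.
No other singleton works — e.g. {CouponUse} leaves P1 open — so {Conversion} is the unique smallest valid adjustment set.

{Conversion}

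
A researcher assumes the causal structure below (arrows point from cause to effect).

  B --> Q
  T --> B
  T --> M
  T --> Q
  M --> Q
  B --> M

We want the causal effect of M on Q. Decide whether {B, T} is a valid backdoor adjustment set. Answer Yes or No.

Backdoor paths from M to Q (paths whose first edge points into M):
  P1: M <- T -> B -> Q
  P2: M <- T -> Q
  P3: M <- B <- T -> Q
  P4: M <- B -> Q
Condition 1 (no descendant of M in the set): holds — descendants of M are {Q}; none are in {B, T}.
Condition 2 (every backdoor path blocked by {B, T}):
  P1: blocked at fork node T ∈ conditioning set.
  P2: blocked at fork node T ∈ conditioning set.
  P3: blocked at chain node B ∈ conditioning set.
  P4: blocked at fork node B ∈ conditioning set.
{B, T} satisfies the backdoor criterion.

Yes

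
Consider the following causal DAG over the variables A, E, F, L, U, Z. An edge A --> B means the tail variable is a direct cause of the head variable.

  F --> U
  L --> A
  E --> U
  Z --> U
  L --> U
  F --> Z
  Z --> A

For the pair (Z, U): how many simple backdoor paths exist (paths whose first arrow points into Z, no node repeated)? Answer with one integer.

A backdoor path from Z to U is any simple undirected path whose first edge points into Z (i.e. leaves Z via a parent).
Parents of Z: {F}.
Enumerating:
  P1: Z <- F -> U
That exhausts the simple backdoor paths. Count: 1.

1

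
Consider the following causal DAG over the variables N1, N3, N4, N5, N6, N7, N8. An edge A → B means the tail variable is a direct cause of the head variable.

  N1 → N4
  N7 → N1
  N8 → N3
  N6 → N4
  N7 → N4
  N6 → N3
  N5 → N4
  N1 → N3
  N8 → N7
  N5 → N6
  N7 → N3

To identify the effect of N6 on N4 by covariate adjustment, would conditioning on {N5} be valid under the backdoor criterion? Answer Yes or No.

Yes

Backdoor paths from N6 to N4 (paths whose first edge points into N6):
  P1: N6 <- N5 -> N4
Condition 1 (no descendant of N6 in the set): holds — descendants of N6 are {N3, N4}; none are in {N5}.
Condition 2 (every backdoor path blocked by {N5}):
  P1: blocked at fork node N5 ∈ conditioning set.
{N5} satisfies the backdoor criterion.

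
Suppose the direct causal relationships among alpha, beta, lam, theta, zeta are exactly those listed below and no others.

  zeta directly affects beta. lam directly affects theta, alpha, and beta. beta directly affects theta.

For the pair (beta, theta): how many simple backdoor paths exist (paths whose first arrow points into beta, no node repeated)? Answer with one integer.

A backdoor path from beta to theta is any simple undirected path whose first edge points into beta (i.e. leaves beta via a parent).
Parents of beta: {lam, zeta}.
Enumerating:
  P1: beta <- lam -> theta
That exhausts the simple backdoor paths. Count: 1.

1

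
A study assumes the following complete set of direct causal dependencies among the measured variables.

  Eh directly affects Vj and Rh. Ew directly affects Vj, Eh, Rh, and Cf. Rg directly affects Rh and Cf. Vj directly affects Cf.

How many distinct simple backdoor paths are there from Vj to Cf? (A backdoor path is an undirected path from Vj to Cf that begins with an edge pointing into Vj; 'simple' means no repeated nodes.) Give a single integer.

A backdoor path from Vj to Cf is any simple undirected path whose first edge points into Vj (i.e. leaves Vj via a parent).
Parents of Vj: {Eh, Ew}.
Enumerating:
  P1: Vj <- Ew -> Eh -> Rh <- Rg -> Cf
  P2: Vj <- Ew -> Cf
  P3: Vj <- Ew -> Rh <- Rg -> Cf
  P4: Vj <- Eh <- Ew -> Cf
  P5: Vj <- Eh <- Ew -> Rh <- Rg -> Cf
  P6: Vj <- Eh -> Rh <- Ew -> Cf
  P7: Vj <- Eh -> Rh <- Rg -> Cf
That exhausts the simple backdoor paths. Count: 7.

7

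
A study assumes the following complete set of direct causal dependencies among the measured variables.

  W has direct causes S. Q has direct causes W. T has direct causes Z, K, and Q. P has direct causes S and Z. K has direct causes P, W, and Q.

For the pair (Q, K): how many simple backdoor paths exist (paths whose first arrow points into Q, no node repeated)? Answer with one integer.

A backdoor path from Q to K is any simple undirected path whose first edge points into Q (i.e. leaves Q via a parent).
Parents of Q: {W}.
Enumerating:
  P1: Q <- W <- S -> P <- Z -> T <- K
  P2: Q <- W <- S -> P -> K
  P3: Q <- W -> K
That exhausts the simple backdoor paths. Count: 3.

3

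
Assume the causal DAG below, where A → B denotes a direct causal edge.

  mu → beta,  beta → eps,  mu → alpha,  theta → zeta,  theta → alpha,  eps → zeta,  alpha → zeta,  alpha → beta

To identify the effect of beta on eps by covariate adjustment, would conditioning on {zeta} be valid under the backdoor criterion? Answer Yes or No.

No

Backdoor paths from beta to eps (paths whose first edge points into beta):
  P1: beta <- mu -> alpha <- theta -> zeta <- eps
  P2: beta <- mu -> alpha -> zeta <- eps
  P3: beta <- alpha <- theta -> zeta <- eps
  P4: beta <- alpha -> zeta <- eps
Condition 1 (no descendant of beta in the set): FAILS — zeta is a descendant of beta.
Condition 2 (every backdoor path blocked by {zeta}):
  P1: open — collider(s) alpha, zeta are conditioned on (or have a conditioned descendant) and no non-collider on the path is in the set.
  P2: open — collider(s) zeta are conditioned on (or have a conditioned descendant) and no non-collider on the path is in the set.
  P3: open — collider(s) zeta are conditioned on (or have a conditioned descendant) and no non-collider on the path is in the set.
  P4: open — collider(s) zeta are conditioned on (or have a conditioned descendant) and no non-collider on the path is in the set.
{zeta} does not satisfy the backdoor criterion.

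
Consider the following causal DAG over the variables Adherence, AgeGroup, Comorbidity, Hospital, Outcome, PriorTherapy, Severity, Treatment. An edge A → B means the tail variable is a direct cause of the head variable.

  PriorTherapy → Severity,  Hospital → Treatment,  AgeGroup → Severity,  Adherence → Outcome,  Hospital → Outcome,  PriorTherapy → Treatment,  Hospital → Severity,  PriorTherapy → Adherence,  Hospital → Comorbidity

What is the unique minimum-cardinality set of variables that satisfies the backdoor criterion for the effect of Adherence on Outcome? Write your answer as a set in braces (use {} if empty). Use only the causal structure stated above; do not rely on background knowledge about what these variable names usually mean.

{}

Variables eligible for adjustment (non-descendants of Adherence, excluding Adherence and Outcome): {AgeGroup, Comorbidity, Hospital, PriorTherapy, Severity, Treatment}.
Backdoor paths from Adherence to Outcome:
  P1: Adherence <- PriorTherapy -> Severity <- Hospital -> Outcome
  P2: Adherence <- PriorTherapy -> Treatment <- Hospital -> Outcome
Each backdoor path contains an unconditioned collider, so every path is already blocked with the empty conditioning set:
  P1: blocked at collider Severity (neither it nor any descendant is in the conditioning set).
  P2: blocked at collider Treatment (neither it nor any descendant is in the conditioning set).
The empty set is therefore the unique smallest valid set.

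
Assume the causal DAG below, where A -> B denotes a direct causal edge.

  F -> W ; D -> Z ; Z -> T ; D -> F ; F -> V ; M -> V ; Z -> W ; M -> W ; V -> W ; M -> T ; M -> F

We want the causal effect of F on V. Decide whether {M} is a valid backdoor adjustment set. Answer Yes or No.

Backdoor paths from F to V (paths whose first edge points into F):
  P1: F <- M -> V
  P2: F <- M -> T <- Z -> W <- V
  P3: F <- M -> W <- V
  P4: F <- D -> Z -> T <- M -> V
  P5: F <- D -> Z -> T <- M -> W <- V
  P6: F <- D -> Z -> W <- M -> V
  P7: F <- D -> Z -> W <- V
Condition 1 (no descendant of F in the set): holds — descendants of F are {V, W}; none are in {M}.
Condition 2 (every backdoor path blocked by {M}):
  P1: blocked at fork node M ∈ conditioning set.
  P2: blocked at fork node M ∈ conditioning set.
  P3: blocked at fork node M ∈ conditioning set.
  P4: blocked at collider T (neither it nor any descendant is in the conditioning set).
  P5: blocked at collider T (neither it nor any descendant is in the conditioning set).
  P6: blocked at collider W (neither it nor any descendant is in the conditioning set).
  P7: blocked at collider W (neither it nor any descendant is in the conditioning set).
{M} satisfies the backdoor criterion.

Yes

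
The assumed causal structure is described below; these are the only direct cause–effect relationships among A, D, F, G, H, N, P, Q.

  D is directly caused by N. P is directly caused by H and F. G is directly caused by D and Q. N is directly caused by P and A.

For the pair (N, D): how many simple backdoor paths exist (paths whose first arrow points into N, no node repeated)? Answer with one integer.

A backdoor path from N to D is any simple undirected path whose first edge points into N (i.e. leaves N via a parent).
Parents of N: {A, P}.
No simple path from any parent of N reaches D without revisiting N, so there are no backdoor paths.

0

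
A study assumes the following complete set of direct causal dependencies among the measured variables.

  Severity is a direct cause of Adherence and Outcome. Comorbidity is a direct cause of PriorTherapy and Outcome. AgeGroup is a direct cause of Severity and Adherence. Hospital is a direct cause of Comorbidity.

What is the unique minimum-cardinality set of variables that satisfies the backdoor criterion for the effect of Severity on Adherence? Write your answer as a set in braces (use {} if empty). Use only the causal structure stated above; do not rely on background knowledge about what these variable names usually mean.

{AgeGroup}

Variables eligible for adjustment (non-descendants of Severity, excluding Severity and Adherence): {AgeGroup, Comorbidity, Hospital, PriorTherapy}.
Backdoor paths from Severity to Adherence:
  P1: Severity <- AgeGroup -> Adherence
The empty set is not sufficient: P1 (Severity <- AgeGroup -> Adherence) has no collider blocking it and no conditioned non-collider, so it is open.
Try {AgeGroup}:
  P1: blocked at fork node AgeGroup ∈ conditioning set.
{AgeGroup} contains no descendant of Severity and blocks every backdoor path.
No other singleton works — e.g. {Hospital} leaves P1 open — so {AgeGroup} is the unique smallest valid adjustment set.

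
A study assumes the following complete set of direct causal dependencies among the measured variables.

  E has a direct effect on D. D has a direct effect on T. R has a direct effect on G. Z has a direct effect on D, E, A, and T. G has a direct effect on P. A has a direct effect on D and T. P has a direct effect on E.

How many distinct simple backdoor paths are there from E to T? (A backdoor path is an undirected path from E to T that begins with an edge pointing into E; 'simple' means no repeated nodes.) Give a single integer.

5

A backdoor path from E to T is any simple undirected path whose first edge points into E (i.e. leaves E via a parent).
Parents of E: {P, Z}.
Enumerating:
  P1: E <- Z -> A -> D -> T
  P2: E <- Z -> A -> T
  P3: E <- Z -> D <- A -> T
  P4: E <- Z -> D -> T
  P5: E <- Z -> T
That exhausts the simple backdoor paths. Count: 5.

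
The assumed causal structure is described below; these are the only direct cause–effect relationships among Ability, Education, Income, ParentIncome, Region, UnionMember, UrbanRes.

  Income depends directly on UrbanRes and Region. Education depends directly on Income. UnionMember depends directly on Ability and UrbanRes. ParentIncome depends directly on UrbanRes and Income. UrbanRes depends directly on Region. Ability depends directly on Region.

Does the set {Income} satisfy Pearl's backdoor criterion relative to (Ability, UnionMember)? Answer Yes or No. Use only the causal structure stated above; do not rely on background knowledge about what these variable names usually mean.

No

Backdoor paths from Ability to UnionMember (paths whose first edge points into Ability):
  P1: Ability <- Region -> UrbanRes -> UnionMember
  P2: Ability <- Region -> Income <- UrbanRes -> UnionMember
  P3: Ability <- Region -> Income -> ParentIncome <- UrbanRes -> UnionMember
Condition 1 (no descendant of Ability in the set): holds — descendants of Ability are {UnionMember}; none are in {Income}.
Condition 2 (every backdoor path blocked by {Income}):
  P1: open — no interior node is in the conditioning set.
  P2: open — collider(s) Income are conditioned on (or have a conditioned descendant) and no non-collider on the path is in the set.
  P3: blocked at chain node Income ∈ conditioning set.
{Income} does not satisfy the backdoor criterion.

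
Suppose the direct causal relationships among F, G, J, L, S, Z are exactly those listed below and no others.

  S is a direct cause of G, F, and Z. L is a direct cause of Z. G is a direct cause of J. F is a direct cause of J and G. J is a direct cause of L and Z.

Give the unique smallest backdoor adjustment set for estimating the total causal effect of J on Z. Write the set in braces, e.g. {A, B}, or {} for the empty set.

{S}

Variables eligible for adjustment (non-descendants of J, excluding J and Z): {F, G, S}.
Backdoor paths from J to Z:
  P1: J <- F <- S -> Z
  P2: J <- F -> G <- S -> Z
  P3: J <- G <- S -> Z
  P4: J <- G <- F <- S -> Z
The empty set is not sufficient: P1 (J <- F <- S -> Z) has no collider blocking it and no conditioned non-collider, so it is open.
Try {S}:
  P1: blocked at fork node S ∈ conditioning set.
  P2: blocked at collider G (neither it nor any descendant is in the conditioning set).
  P3: blocked at fork node S ∈ conditioning set.
  P4: blocked at fork node S ∈ conditioning set.
{S} contains no descendant of J and blocks every backdoor path.
No other singleton works — e.g. {F} leaves P3 open — so {S} is the unique smallest valid adjustment set.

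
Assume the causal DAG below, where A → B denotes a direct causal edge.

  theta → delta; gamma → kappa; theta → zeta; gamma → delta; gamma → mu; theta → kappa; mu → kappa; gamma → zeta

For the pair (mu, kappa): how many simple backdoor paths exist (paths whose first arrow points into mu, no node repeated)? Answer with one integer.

3

A backdoor path from mu to kappa is any simple undirected path whose first edge points into mu (i.e. leaves mu via a parent).
Parents of mu: {gamma}.
Enumerating:
  P1: mu <- gamma -> zeta <- theta -> kappa
  P2: mu <- gamma -> delta <- theta -> kappa
  P3: mu <- gamma -> kappa
That exhausts the simple backdoor paths. Count: 3.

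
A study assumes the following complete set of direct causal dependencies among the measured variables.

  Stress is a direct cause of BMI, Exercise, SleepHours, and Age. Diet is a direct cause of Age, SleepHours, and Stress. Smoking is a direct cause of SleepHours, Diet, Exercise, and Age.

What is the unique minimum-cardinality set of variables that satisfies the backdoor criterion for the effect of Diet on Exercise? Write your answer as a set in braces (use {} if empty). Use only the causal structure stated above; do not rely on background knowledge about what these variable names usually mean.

Variables eligible for adjustment (non-descendants of Diet, excluding Diet and Exercise): {Smoking}.
Backdoor paths from Diet to Exercise:
  P1: Diet <- Smoking -> Age <- Stress -> Exercise
  P2: Diet <- Smoking -> Exercise
  P3: Diet <- Smoking -> SleepHours <- Stress -> Exercise
The empty set is not sufficient: P2 (Diet <- Smoking -> Exercise) has no collider blocking it and no conditioned non-collider, so it is open.
Try {Smoking}:
  P1: blocked at fork node Smoking ∈ conditioning set.
  P2: blocked at fork node Smoking ∈ conditioning set.
  P3: blocked at fork node Smoking ∈ conditioning set.
{Smoking} contains no descendant of Diet and blocks every backdoor path.
{Smoking} is the unique smallest valid adjustment set.

{Smoking}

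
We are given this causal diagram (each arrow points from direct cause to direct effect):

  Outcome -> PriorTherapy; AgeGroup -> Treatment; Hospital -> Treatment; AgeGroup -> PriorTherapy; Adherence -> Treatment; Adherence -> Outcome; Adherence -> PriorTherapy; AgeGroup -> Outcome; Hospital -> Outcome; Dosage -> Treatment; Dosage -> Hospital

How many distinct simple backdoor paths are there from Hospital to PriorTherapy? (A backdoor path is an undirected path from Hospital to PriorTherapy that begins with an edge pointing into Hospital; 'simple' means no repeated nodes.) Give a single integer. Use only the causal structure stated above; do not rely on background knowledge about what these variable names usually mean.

6

A backdoor path from Hospital to PriorTherapy is any simple undirected path whose first edge points into Hospital (i.e. leaves Hospital via a parent).
Parents of Hospital: {Dosage}.
Enumerating:
  P1: Hospital <- Dosage -> Treatment <- AgeGroup -> Outcome <- Adherence -> PriorTherapy
  P2: Hospital <- Dosage -> Treatment <- AgeGroup -> Outcome -> PriorTherapy
  P3: Hospital <- Dosage -> Treatment <- AgeGroup -> PriorTherapy
  P4: Hospital <- Dosage -> Treatment <- Adherence -> Outcome <- AgeGroup -> PriorTherapy
  P5: Hospital <- Dosage -> Treatment <- Adherence -> Outcome -> PriorTherapy
  P6: Hospital <- Dosage -> Treatment <- Adherence -> PriorTherapy
That exhausts the simple backdoor paths. Count: 6.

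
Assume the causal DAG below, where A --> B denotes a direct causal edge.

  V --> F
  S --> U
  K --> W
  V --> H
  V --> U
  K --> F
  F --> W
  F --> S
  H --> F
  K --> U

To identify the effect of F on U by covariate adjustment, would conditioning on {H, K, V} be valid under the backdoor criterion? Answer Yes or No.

Yes

Backdoor paths from F to U (paths whose first edge points into F):
  P1: F <- K -> U
  P2: F <- V -> U
  P3: F <- H <- V -> U
Condition 1 (no descendant of F in the set): holds — descendants of F are {S, U, W}; none are in {H, K, V}.
Condition 2 (every backdoor path blocked by {H, K, V}):
  P1: blocked at fork node K ∈ conditioning set.
  P2: blocked at fork node V ∈ conditioning set.
  P3: blocked at chain node H ∈ conditioning set.
{H, K, V} satisfies the backdoor criterion.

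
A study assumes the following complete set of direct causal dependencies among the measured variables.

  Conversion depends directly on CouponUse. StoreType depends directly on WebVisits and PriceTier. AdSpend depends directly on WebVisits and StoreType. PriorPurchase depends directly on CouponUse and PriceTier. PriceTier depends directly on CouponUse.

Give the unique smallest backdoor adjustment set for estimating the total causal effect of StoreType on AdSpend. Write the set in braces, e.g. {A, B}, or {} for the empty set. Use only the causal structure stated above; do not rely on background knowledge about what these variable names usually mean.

{WebVisits}

Variables eligible for adjustment (non-descendants of StoreType, excluding StoreType and AdSpend): {Conversion, CouponUse, PriceTier, PriorPurchase, WebVisits}.
Backdoor paths from StoreType to AdSpend:
  P1: StoreType <- WebVisits -> AdSpend
The empty set is not sufficient: P1 (StoreType <- WebVisits -> AdSpend) has no collider blocking it and no conditioned non-collider, so it is open.
Try {WebVisits}:
  P1: blocked at fork node WebVisits ∈ conditioning set.
{WebVisits} contains no descendant of StoreType and blocks every backdoor path.
No other singleton works — e.g. {CouponUse} leaves P1 open — so {WebVisits} is the unique smallest valid adjustment set.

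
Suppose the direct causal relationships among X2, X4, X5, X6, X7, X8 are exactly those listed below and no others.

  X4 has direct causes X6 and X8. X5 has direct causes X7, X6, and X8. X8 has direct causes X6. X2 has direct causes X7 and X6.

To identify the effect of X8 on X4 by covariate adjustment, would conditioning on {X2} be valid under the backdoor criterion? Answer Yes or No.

Backdoor paths from X8 to X4 (paths whose first edge points into X8):
  P1: X8 <- X6 -> X4
Condition 1 (no descendant of X8 in the set): holds — descendants of X8 are {X4, X5}; none are in {X2}.
Condition 2 (every backdoor path blocked by {X2}):
  P1: open — no interior node is in the conditioning set.
{X2} does not satisfy the backdoor criterion.

No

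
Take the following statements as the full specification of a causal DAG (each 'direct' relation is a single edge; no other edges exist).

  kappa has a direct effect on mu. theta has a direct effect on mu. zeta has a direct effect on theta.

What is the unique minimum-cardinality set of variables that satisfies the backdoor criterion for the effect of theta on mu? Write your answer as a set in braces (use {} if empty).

Variables eligible for adjustment (non-descendants of theta, excluding theta and mu): {kappa, zeta}.
Backdoor paths from theta to mu:
  (none)
With no backdoor paths the empty set already satisfies the criterion, and it is trivially minimal.

{}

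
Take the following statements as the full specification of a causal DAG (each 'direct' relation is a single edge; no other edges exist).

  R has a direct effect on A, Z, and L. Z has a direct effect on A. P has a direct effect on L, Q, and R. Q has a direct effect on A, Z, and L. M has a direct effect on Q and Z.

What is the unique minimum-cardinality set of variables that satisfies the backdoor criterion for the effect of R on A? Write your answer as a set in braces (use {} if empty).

Variables eligible for adjustment (non-descendants of R, excluding R and A): {M, P, Q}.
Backdoor paths from R to A:
  P1: R <- P -> Q <- M -> Z -> A
  P2: R <- P -> Q -> Z -> A
  P3: R <- P -> Q -> A
  P4: R <- P -> L <- Q <- M -> Z -> A
  P5: R <- P -> L <- Q -> Z -> A
  P6: R <- P -> L <- Q -> A
The empty set is not sufficient: P2 (R <- P -> Q -> Z -> A) has no collider blocking it and no conditioned non-collider, so it is open.
Try {P}:
  P1: blocked at fork node P ∈ conditioning set.
  P2: blocked at fork node P ∈ conditioning set.
  P3: blocked at fork node P ∈ conditioning set.
  P4: blocked at fork node P ∈ conditioning set.
  P5: blocked at fork node P ∈ conditioning set.
  P6: blocked at fork node P ∈ conditioning set.
{P} contains no descendant of R and blocks every backdoor path.
No other singleton works — e.g. {M} leaves P2 open — so {P} is the unique smallest valid adjustment set.

{P}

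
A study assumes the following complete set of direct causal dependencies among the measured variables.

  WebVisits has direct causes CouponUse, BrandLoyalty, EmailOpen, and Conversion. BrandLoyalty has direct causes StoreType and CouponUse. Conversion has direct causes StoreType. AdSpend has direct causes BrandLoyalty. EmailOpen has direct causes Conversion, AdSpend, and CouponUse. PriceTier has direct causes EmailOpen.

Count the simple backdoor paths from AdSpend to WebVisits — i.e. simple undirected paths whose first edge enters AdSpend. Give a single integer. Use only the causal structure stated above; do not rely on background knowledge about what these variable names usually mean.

A backdoor path from AdSpend to WebVisits is any simple undirected path whose first edge points into AdSpend (i.e. leaves AdSpend via a parent).
Parents of AdSpend: {BrandLoyalty}.
Enumerating:
  P1: AdSpend <- BrandLoyalty <- StoreType -> Conversion -> EmailOpen <- CouponUse -> WebVisits
  P2: AdSpend <- BrandLoyalty <- StoreType -> Conversion -> EmailOpen -> WebVisits
  P3: AdSpend <- BrandLoyalty <- StoreType -> Conversion -> WebVisits
  P4: AdSpend <- BrandLoyalty <- CouponUse -> EmailOpen <- Conversion -> WebVisits
  P5: AdSpend <- BrandLoyalty <- CouponUse -> EmailOpen -> WebVisits
  P6: AdSpend <- BrandLoyalty <- CouponUse -> WebVisits
  P7: AdSpend <- BrandLoyalty -> WebVisits
That exhausts the simple backdoor paths. Count: 7.

7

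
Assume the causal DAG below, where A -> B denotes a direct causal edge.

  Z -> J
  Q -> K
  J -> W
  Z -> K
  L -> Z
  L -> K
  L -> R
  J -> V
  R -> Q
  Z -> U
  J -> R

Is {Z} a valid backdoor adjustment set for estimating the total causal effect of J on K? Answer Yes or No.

Yes

Backdoor paths from J to K (paths whose first edge points into J):
  P1: J <- Z <- L -> R -> Q -> K
  P2: J <- Z <- L -> K
  P3: J <- Z -> K
Condition 1 (no descendant of J in the set): holds — descendants of J are {K, Q, R, V, W}; none are in {Z}.
Condition 2 (every backdoor path blocked by {Z}):
  P1: blocked at chain node Z ∈ conditioning set.
  P2: blocked at chain node Z ∈ conditioning set.
  P3: blocked at fork node Z ∈ conditioning set.
{Z} satisfies the backdoor criterion.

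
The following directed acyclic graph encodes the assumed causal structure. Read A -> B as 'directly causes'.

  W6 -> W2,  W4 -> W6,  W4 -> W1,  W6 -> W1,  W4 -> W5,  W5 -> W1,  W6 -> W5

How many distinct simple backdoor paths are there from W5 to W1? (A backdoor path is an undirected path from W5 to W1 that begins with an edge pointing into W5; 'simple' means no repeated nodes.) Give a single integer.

A backdoor path from W5 to W1 is any simple undirected path whose first edge points into W5 (i.e. leaves W5 via a parent).
Parents of W5: {W4, W6}.
Enumerating:
  P1: W5 <- W4 -> W6 -> W1
  P2: W5 <- W4 -> W1
  P3: W5 <- W6 <- W4 -> W1
  P4: W5 <- W6 -> W1
That exhausts the simple backdoor paths. Count: 4.

4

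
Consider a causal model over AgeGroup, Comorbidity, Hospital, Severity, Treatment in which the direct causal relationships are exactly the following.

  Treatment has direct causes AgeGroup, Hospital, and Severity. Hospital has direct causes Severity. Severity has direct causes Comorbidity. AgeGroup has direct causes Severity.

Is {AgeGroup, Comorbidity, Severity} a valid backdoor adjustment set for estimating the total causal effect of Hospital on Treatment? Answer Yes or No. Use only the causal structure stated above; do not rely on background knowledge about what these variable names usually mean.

Yes

Backdoor paths from Hospital to Treatment (paths whose first edge points into Hospital):
  P1: Hospital <- Severity -> AgeGroup -> Treatment
  P2: Hospital <- Severity -> Treatment
Condition 1 (no descendant of Hospital in the set): holds — descendants of Hospital are {Treatment}; none are in {AgeGroup, Comorbidity, Severity}.
Condition 2 (every backdoor path blocked by {AgeGroup, Comorbidity, Severity}):
  P1: blocked at fork node Severity ∈ conditioning set.
  P2: blocked at fork node Severity ∈ conditioning set.
{AgeGroup, Comorbidity, Severity} satisfies the backdoor criterion.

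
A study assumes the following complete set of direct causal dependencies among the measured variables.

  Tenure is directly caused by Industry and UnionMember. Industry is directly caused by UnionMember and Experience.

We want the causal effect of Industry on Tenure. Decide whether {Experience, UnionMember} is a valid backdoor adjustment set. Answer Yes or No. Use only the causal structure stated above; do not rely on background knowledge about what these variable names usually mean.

Yes

Backdoor paths from Industry to Tenure (paths whose first edge points into Industry):
  P1: Industry <- UnionMember -> Tenure
Condition 1 (no descendant of Industry in the set): holds — descendants of Industry are {Tenure}; none are in {Experience, UnionMember}.
Condition 2 (every backdoor path blocked by {Experience, UnionMember}):
  P1: blocked at fork node UnionMember ∈ conditioning set.
{Experience, UnionMember} satisfies the backdoor criterion.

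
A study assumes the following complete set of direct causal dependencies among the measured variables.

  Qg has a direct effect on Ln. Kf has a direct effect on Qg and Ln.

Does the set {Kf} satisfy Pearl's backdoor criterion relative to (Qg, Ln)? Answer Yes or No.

Yes

Backdoor paths from Qg to Ln (paths whose first edge points into Qg):
  P1: Qg <- Kf -> Ln
Condition 1 (no descendant of Qg in the set): holds — descendants of Qg are {Ln}; none are in {Kf}.
Condition 2 (every backdoor path blocked by {Kf}):
  P1: blocked at fork node Kf ∈ conditioning set.
{Kf} satisfies the backdoor criterion.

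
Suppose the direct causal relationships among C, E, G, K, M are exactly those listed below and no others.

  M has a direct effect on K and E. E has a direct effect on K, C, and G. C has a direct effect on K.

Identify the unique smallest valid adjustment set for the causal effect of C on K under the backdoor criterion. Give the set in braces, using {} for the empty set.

Variables eligible for adjustment (non-descendants of C, excluding C and K): {E, G, M}.
Backdoor paths from C to K:
  P1: C <- E <- M -> K
  P2: C <- E -> K
The empty set is not sufficient: P1 (C <- E <- M -> K) has no collider blocking it and no conditioned non-collider, so it is open.
Try {E}:
  P1: blocked at chain node E ∈ conditioning set.
  P2: blocked at fork node E ∈ conditioning set.
{E} contains no descendant of C and blocks every backdoor path.
No other singleton works — e.g. {M} leaves P2 open — so {E} is the unique smallest valid adjustment set.

{E}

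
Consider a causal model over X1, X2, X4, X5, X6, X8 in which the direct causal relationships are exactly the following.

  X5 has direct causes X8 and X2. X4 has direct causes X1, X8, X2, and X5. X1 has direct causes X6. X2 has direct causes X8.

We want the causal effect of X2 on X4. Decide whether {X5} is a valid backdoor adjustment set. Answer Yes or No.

Backdoor paths from X2 to X4 (paths whose first edge points into X2):
  P1: X2 <- X8 -> X5 -> X4
  P2: X2 <- X8 -> X4
Condition 1 (no descendant of X2 in the set): FAILS — X5 is a descendant of X2.
Condition 2 (every backdoor path blocked by {X5}):
  P1: blocked at chain node X5 ∈ conditioning set.
  P2: open — no interior node is in the conditioning set.
{X5} does not satisfy the backdoor criterion.

No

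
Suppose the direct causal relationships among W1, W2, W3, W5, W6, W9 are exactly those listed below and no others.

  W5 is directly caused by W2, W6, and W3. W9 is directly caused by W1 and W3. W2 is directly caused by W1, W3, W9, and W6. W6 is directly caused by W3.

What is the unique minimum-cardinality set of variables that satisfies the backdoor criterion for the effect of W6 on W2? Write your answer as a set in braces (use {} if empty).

Variables eligible for adjustment (non-descendants of W6, excluding W6 and W2): {W1, W3, W9}.
Backdoor paths from W6 to W2:
  P1: W6 <- W3 -> W9 <- W1 -> W2
  P2: W6 <- W3 -> W9 -> W2
  P3: W6 <- W3 -> W2
  P4: W6 <- W3 -> W5 <- W2
The empty set is not sufficient: P2 (W6 <- W3 -> W9 -> W2) has no collider blocking it and no conditioned non-collider, so it is open.
Try {W3}:
  P1: blocked at fork node W3 ∈ conditioning set.
  P2: blocked at fork node W3 ∈ conditioning set.
  P3: blocked at fork node W3 ∈ conditioning set.
  P4: blocked at fork node W3 ∈ conditioning set.
{W3} contains no descendant of W6 and blocks every backdoor path.
No other singleton works — e.g. {W1} leaves P2 open — so {W3} is the unique smallest valid adjustment set.

{W3}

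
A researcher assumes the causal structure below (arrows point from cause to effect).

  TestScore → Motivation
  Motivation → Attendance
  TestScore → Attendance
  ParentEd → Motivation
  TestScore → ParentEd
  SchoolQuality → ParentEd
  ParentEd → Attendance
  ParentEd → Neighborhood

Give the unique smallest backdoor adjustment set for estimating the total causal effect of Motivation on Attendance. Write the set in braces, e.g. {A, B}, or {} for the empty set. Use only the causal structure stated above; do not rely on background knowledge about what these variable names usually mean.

{ParentEd, TestScore}

Variables eligible for adjustment (non-descendants of Motivation, excluding Motivation and Attendance): {Neighborhood, ParentEd, SchoolQuality, TestScore}.
Backdoor paths from Motivation to Attendance:
  P1: Motivation <- TestScore -> ParentEd -> Attendance
  P2: Motivation <- TestScore -> Attendance
  P3: Motivation <- ParentEd <- TestScore -> Attendance
  P4: Motivation <- ParentEd -> Attendance
The empty set is not sufficient: P1 (Motivation <- TestScore -> ParentEd -> Attendance) has no collider blocking it and no conditioned non-collider, so it is open.
Try {ParentEd, TestScore}:
  P1: blocked at fork node TestScore ∈ conditioning set.
  P2: blocked at fork node TestScore ∈ conditioning set.
  P3: blocked at chain node ParentEd ∈ conditioning set.
  P4: blocked at fork node ParentEd ∈ conditioning set.
{ParentEd, TestScore} contains no descendant of Motivation and blocks every backdoor path.
Every element of {ParentEd, TestScore} is needed (dropping ParentEd leaves P4 open; dropping TestScore leaves P2 open), so no proper subset is valid.
Among all size-2 subsets of the eligible variables, only {ParentEd, TestScore} blocks every backdoor path, so it is the unique smallest valid adjustment set.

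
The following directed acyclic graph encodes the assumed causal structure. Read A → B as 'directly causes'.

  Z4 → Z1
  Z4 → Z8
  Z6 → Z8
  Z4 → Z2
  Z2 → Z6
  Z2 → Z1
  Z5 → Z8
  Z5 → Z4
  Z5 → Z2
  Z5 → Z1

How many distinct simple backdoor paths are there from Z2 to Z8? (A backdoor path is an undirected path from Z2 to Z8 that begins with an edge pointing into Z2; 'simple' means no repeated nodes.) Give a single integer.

A backdoor path from Z2 to Z8 is any simple undirected path whose first edge points into Z2 (i.e. leaves Z2 via a parent).
Parents of Z2: {Z4, Z5}.
Enumerating:
  P1: Z2 <- Z5 -> Z4 -> Z8
  P2: Z2 <- Z5 -> Z1 <- Z4 -> Z8
  P3: Z2 <- Z5 -> Z8
  P4: Z2 <- Z4 <- Z5 -> Z8
  P5: Z2 <- Z4 -> Z1 <- Z5 -> Z8
  P6: Z2 <- Z4 -> Z8
That exhausts the simple backdoor paths. Count: 6.

6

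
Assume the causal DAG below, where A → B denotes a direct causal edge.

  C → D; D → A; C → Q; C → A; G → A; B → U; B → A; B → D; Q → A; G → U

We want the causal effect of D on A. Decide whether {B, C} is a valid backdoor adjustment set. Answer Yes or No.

Yes

Backdoor paths from D to A (paths whose first edge points into D):
  P1: D <- C -> Q -> A
  P2: D <- C -> A
  P3: D <- B -> A
  P4: D <- B -> U <- G -> A
Condition 1 (no descendant of D in the set): holds — descendants of D are {A}; none are in {B, C}.
Condition 2 (every backdoor path blocked by {B, C}):
  P1: blocked at fork node C ∈ conditioning set.
  P2: blocked at fork node C ∈ conditioning set.
  P3: blocked at fork node B ∈ conditioning set.
  P4: blocked at fork node B ∈ conditioning set.
{B, C} satisfies the backdoor criterion.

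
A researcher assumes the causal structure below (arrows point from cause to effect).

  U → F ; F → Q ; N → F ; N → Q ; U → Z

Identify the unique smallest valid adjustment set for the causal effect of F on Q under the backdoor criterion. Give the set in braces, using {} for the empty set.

{N}

Variables eligible for adjustment (non-descendants of F, excluding F and Q): {N, U, Z}.
Backdoor paths from F to Q:
  P1: F <- N -> Q
The empty set is not sufficient: P1 (F <- N -> Q) has no collider blocking it and no conditioned non-collider, so it is open.
Try {N}:
  P1: blocked at fork node N ∈ conditioning set.
{N} contains no descendant of F and blocks every backdoor path.
No other singleton works — e.g. {U} leaves P1 open — so {N} is the unique smallest valid adjustment set.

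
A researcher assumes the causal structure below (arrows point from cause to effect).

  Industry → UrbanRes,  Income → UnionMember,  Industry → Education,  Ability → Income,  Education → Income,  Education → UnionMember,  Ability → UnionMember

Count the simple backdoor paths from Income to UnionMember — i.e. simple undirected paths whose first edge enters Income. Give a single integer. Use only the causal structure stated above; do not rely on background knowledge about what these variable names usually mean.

A backdoor path from Income to UnionMember is any simple undirected path whose first edge points into Income (i.e. leaves Income via a parent).
Parents of Income: {Ability, Education}.
Enumerating:
  P1: Income <- Ability -> UnionMember
  P2: Income <- Education -> UnionMember
That exhausts the simple backdoor paths. Count: 2.

2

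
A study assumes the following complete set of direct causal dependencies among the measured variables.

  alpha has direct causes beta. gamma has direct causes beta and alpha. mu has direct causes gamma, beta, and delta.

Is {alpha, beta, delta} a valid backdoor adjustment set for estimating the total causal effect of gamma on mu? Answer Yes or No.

Yes

Backdoor paths from gamma to mu (paths whose first edge points into gamma):
  P1: gamma <- beta -> mu
  P2: gamma <- alpha <- beta -> mu
Condition 1 (no descendant of gamma in the set): holds — descendants of gamma are {mu}; none are in {alpha, beta, delta}.
Condition 2 (every backdoor path blocked by {alpha, beta, delta}):
  P1: blocked at fork node beta ∈ conditioning set.
  P2: blocked at chain node alpha ∈ conditioning set.
{alpha, beta, delta} satisfies the backdoor criterion.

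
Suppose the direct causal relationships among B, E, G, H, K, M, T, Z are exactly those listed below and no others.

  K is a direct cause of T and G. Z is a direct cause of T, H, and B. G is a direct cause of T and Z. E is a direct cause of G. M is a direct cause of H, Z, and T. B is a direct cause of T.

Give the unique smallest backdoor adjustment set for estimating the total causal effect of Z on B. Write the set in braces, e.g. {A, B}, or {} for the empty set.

{}

Variables eligible for adjustment (non-descendants of Z, excluding Z and B): {E, G, K, M}.
Backdoor paths from Z to B:
  P1: Z <- M -> T <- B
  P2: Z <- G <- K -> T <- B
  P3: Z <- G -> T <- B
Each backdoor path contains an unconditioned collider, so every path is already blocked with the empty conditioning set:
  P1: blocked at collider T (neither it nor any descendant is in the conditioning set).
  P2: blocked at collider T (neither it nor any descendant is in the conditioning set).
  P3: blocked at collider T (neither it nor any descendant is in the conditioning set).
The empty set is therefore the unique smallest valid set.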